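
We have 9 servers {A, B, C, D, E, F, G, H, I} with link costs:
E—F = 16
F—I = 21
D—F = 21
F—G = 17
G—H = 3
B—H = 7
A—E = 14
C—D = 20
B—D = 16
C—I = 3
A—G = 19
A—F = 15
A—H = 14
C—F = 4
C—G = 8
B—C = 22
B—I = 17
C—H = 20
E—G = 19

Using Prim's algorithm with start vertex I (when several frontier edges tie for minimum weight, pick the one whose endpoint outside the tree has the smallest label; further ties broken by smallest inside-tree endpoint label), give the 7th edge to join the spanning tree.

Prim, starting at I.
Step 1: cheapest edge leaving the tree is C—I (3); add C.
Step 2: cheapest edge leaving the tree is C—F (4); add F.
Step 3: cheapest edge leaving the tree is C—G (8); add G.
Step 4: cheapest edge leaving the tree is G—H (3); add H.
Step 5: cheapest edge leaving the tree is B—H (7); add B.
Step 6: cheapest edge leaving the tree is A—H (14); add A.
Step 7: cheapest edge leaving the tree is A—E (14); add E.
Step 8: cheapest edge leaving the tree is B—D (16); add D.
The 7th edge added is A—E.

A-E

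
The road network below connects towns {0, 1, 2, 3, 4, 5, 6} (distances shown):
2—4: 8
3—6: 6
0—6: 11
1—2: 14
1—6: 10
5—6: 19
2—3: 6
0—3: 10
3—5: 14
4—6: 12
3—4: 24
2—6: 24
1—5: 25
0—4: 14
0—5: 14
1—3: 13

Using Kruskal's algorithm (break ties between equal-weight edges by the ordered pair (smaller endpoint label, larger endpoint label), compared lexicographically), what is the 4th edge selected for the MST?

0-3

Kruskal's algorithm — process edges by increasing weight (ties by edge label):
2—3 (6): add. Components now {0} {1} {2,3} {4} {5} {6}
3—6 (6): add. Components now {0} {1} {2,3,6} {4} {5}
2—4 (8): add. Components now {0} {1} {2,3,4,6} {5}
0—3 (10): add. Components now {0,2,3,4,6} {1} {5}
1—6 (10): add. Components now {0,1,2,3,4,6} {5}
0—6 (11): skip — 0 and 6 already connected.
4—6 (12): skip — 4 and 6 already connected.
1—3 (13): skip — 1 and 3 already connected.
0—4 (14): skip — 0 and 4 already connected.
0—5 (14): add. Components now {0,1,2,3,4,5,6}
The 4th edge added is 0—3.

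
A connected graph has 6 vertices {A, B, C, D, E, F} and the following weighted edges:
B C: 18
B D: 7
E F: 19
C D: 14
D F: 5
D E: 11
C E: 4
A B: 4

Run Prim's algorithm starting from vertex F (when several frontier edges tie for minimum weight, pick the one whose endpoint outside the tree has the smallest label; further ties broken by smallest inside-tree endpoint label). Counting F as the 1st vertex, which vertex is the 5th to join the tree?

Prim, starting at F.
Step 1: frontier [D F 5, E F 19] → take D F (5); add D.
Step 2: frontier [B D 7, D E 11, C D 14, E F 19] → take B D (7); add B.
Step 3: frontier [A B 4, B C 18, D E 11, C D 14, E F 19] → take A B (4); add A.
Step 4: frontier [B C 18, D E 11, C D 14, E F 19] → take D E (11); add E.
Step 5: frontier [B C 18, C D 14, C E 4] → take C E (4); add C.
Vertex order: F, D, B, A, E, C. The 5th vertex is E.

E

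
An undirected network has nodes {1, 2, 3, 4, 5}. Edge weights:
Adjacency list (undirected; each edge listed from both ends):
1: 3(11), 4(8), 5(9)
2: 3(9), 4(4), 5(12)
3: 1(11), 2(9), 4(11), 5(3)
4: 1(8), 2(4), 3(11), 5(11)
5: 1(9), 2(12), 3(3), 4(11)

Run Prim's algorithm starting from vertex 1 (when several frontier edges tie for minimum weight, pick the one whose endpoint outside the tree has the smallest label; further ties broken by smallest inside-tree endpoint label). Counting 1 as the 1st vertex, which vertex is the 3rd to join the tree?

Grow the tree from 1 using Prim:
Step 1: frontier [1–4 8, 1–5 9, 1–3 11] → take 1–4 (8); add 4.
Step 2: frontier [1–5 9, 1–3 11, 2–4 4, 3–4 11, 4–5 11] → take 2–4 (4); add 2.
Step 3: frontier [1–5 9, 1–3 11, 2–3 9, 2–5 12, 3–4 11, 4–5 11] → take 2–3 (9); add 3.
Step 4: frontier [1–5 9, 2–5 12, 3–5 3, 4–5 11] → take 3–5 (3); add 5.
Vertex order: 1, 4, 2, 3, 5. The 3rd vertex is 2.

2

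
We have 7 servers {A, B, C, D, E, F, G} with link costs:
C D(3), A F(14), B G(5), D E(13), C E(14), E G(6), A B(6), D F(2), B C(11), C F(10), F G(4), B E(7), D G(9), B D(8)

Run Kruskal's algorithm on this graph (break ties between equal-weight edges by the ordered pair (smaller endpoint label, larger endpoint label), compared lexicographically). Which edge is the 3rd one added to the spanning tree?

Sort edges by weight, then run Kruskal:
D F (2): add — endpoints in different components.
C D (3): add — endpoints in different components.
F G (4): add — endpoints in different components.
B G (5): add — endpoints in different components.
A B (6): add — endpoints in different components.
E G (6): add — endpoints in different components.
The 3rd edge added is F G.

F-G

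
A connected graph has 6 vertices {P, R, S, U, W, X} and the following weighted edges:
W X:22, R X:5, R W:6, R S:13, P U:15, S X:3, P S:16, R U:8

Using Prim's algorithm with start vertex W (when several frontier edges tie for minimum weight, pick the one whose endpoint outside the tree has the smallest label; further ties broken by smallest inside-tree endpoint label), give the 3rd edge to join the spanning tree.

Prim's algorithm from W:
Step 1: cheapest edge leaving the tree is R W (6); add R.
Step 2: cheapest edge leaving the tree is R X (5); add X.
Step 3: cheapest edge leaving the tree is S X (3); add S.
Step 4: cheapest edge leaving the tree is R U (8); add U.
Step 5: cheapest edge leaving the tree is P U (15); add P.
The 3rd edge added is S X.

S-X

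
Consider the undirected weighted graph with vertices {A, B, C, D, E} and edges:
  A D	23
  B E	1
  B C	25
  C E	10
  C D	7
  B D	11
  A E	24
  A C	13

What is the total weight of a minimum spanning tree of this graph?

Grow the tree from A using Prim:
Step 1: cheapest edge leaving the tree is A C (13); add C.
Step 2: cheapest edge leaving the tree is C D (7); add D.
Step 3: cheapest edge leaving the tree is C E (10); add E.
Step 4: cheapest edge leaving the tree is B E (1); add B.
MST edges: A C, C D, C E, B E; total weight 13+7+10+1 = 31.

31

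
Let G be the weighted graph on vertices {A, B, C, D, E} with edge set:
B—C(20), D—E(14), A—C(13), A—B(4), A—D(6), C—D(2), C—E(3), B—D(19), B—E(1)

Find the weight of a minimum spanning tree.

Sort edges by weight, then run Kruskal:
B—E (1): add. Components now {A} {B,E} {C} {D}
C—D (2): add. Components now {A} {B,E} {C,D}
C—E (3): add. Components now {A} {B,C,D,E}
A—B (4): add. Components now {A,B,C,D,E}
MST edges: B—E, C—D, C—E, A—B; total weight 1+2+3+4 = 10.

10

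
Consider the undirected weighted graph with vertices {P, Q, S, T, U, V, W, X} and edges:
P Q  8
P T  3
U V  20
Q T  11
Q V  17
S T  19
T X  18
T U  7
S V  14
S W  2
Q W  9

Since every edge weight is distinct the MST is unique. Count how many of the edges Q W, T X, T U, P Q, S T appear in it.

Sort edges by weight, then run Kruskal:
S W (2): add — endpoints in different components.
P T (3): add — endpoints in different components.
T U (7): add — endpoints in different components.
P Q (8): add — endpoints in different components.
Q W (9): add — endpoints in different components.
Q T (11): skip — T and Q already connected.
S V (14): add — endpoints in different components.
Q V (17): skip — Q and V already connected.
T X (18): add — endpoints in different components.
MST edge set: {S W, P T, T U, P Q, Q W, S V, T X}.
Of the listed edges, {Q W, T X, T U, P Q} are in the MST → 4.

4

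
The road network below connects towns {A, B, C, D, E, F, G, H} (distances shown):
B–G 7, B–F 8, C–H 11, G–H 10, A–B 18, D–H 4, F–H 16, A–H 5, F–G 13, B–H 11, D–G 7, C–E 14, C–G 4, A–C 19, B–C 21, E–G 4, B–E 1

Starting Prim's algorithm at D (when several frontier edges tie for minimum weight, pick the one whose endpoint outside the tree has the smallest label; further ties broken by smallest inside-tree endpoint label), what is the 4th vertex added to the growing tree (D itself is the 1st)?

Prim's algorithm from D:
Step 1: cheapest edge leaving the tree is D–H (4); add H.
Step 2: cheapest edge leaving the tree is A–H (5); add A.
Step 3: cheapest edge leaving the tree is D–G (7); add G.
Step 4: cheapest edge leaving the tree is C–G (4); add C.
Step 5: cheapest edge leaving the tree is E–G (4); add E.
Step 6: cheapest edge leaving the tree is B–E (1); add B.
Step 7: cheapest edge leaving the tree is B–F (8); add F.
Vertex order: D, H, A, G, C, E, B, F. The 4th vertex is G.

G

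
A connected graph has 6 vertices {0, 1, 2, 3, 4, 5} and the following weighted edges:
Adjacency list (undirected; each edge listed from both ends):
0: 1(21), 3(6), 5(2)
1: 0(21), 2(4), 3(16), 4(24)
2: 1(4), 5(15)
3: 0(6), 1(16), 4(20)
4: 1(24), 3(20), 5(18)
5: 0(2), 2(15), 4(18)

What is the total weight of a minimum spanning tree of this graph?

45

Prim, starting at 1.
Step 1: frontier [1—2 4, 1—3 16, 0—1 21, 1—4 24] → take 1—2 (4); add 2.
Step 2: frontier [1—3 16, 0—1 21, 1—4 24, 2—5 15] → take 2—5 (15); add 5.
Step 3: frontier [1—3 16, 0—1 21, 1—4 24, 0—5 2, 4—5 18] → take 0—5 (2); add 0.
Step 4: frontier [0—3 6, 1—3 16, 1—4 24, 4—5 18] → take 0—3 (6); add 3.
Step 5: frontier [1—4 24, 3—4 20, 4—5 18] → take 4—5 (18); add 4.
MST edges: 1—2, 2—5, 0—5, 0—3, 4—5; total weight 4+15+2+6+18 = 45.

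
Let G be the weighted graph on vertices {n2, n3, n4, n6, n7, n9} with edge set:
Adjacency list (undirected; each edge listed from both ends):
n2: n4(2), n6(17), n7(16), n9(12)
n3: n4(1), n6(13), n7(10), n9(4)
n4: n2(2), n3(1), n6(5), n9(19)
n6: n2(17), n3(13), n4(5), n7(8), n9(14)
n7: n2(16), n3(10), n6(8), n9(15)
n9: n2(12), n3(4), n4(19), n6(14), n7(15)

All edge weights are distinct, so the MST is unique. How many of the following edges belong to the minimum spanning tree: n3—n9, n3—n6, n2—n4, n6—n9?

2

Kruskal: consider edges lightest-first.
n3—n4 (1): add. Components now {n3,n4} {n7} {n9} {n6} {n2}
n2—n4 (2): add. Components now {n2,n3,n4} {n7} {n9} {n6}
n3—n9 (4): add. Components now {n2,n3,n4,n9} {n7} {n6}
n4—n6 (5): add. Components now {n2,n3,n4,n6,n9} {n7}
n6—n7 (8): add. Components now {n2,n3,n4,n6,n7,n9}
MST edge set: {n3—n4, n2—n4, n3—n9, n4—n6, n6—n7}.
Of the listed edges, {n3—n9, n2—n4} are in the MST → 2.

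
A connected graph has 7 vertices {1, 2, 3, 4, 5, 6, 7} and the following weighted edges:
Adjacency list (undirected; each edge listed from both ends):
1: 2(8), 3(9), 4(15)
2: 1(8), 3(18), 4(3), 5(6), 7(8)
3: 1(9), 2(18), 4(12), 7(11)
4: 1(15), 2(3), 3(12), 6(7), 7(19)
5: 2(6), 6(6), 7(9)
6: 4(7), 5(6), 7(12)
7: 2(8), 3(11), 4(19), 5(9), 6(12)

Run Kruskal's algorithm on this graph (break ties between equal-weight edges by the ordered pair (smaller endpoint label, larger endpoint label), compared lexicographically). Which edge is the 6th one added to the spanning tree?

Kruskal: consider edges lightest-first.
2—4 (3): add. Components now {1} {2,4} {3} {5} {6} {7}
2—5 (6): add. Components now {1} {2,4,5} {3} {6} {7}
5—6 (6): add. Components now {1} {2,4,5,6} {3} {7}
4—6 (7): skip — 4 and 6 already connected.
1—2 (8): add. Components now {1,2,4,5,6} {3} {7}
2—7 (8): add. Components now {1,2,4,5,6,7} {3}
1—3 (9): add. Components now {1,2,3,4,5,6,7}
The 6th edge added is 1—3.

1-3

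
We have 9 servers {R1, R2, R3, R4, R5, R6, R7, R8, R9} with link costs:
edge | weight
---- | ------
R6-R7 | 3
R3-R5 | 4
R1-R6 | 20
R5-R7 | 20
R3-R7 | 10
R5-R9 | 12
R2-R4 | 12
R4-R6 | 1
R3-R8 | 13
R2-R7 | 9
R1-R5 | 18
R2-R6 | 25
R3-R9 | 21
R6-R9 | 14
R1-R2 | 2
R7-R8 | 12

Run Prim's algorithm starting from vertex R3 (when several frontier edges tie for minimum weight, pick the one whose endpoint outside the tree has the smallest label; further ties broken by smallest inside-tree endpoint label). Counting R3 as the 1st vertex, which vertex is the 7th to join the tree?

Prim, starting at R3.
Step 1: cheapest edge leaving the tree is R3-R5 (4); add R5.
Step 2: cheapest edge leaving the tree is R3-R7 (10); add R7.
Step 3: cheapest edge leaving the tree is R6-R7 (3); add R6.
Step 4: cheapest edge leaving the tree is R4-R6 (1); add R4.
Step 5: cheapest edge leaving the tree is R2-R7 (9); add R2.
Step 6: cheapest edge leaving the tree is R1-R2 (2); add R1.
Step 7: cheapest edge leaving the tree is R7-R8 (12); add R8.
Step 8: cheapest edge leaving the tree is R5-R9 (12); add R9.
Vertex order: R3, R5, R7, R6, R4, R2, R1, R8, R9. The 7th vertex is R1.

R1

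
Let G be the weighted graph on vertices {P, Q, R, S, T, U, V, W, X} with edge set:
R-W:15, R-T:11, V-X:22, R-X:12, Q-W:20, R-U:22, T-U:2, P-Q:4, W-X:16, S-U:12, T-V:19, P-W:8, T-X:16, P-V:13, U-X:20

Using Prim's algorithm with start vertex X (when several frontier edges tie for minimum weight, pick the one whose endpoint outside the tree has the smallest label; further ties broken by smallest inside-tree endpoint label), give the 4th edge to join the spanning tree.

S-U

Grow the tree from X using Prim:
Step 1: cheapest edge leaving the tree is R-X (12); add R.
Step 2: cheapest edge leaving the tree is R-T (11); add T.
Step 3: cheapest edge leaving the tree is T-U (2); add U.
Step 4: cheapest edge leaving the tree is S-U (12); add S.
Step 5: cheapest edge leaving the tree is R-W (15); add W.
Step 6: cheapest edge leaving the tree is P-W (8); add P.
Step 7: cheapest edge leaving the tree is P-Q (4); add Q.
Step 8: cheapest edge leaving the tree is P-V (13); add V.
The 4th edge added is S-U.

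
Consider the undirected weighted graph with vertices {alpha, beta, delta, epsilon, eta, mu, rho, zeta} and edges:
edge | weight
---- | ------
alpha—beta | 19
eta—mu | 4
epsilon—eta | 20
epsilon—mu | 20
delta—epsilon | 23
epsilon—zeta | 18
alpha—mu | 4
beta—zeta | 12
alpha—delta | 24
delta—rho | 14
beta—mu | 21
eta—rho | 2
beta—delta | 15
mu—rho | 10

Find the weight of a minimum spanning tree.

69

Grow the tree from rho using Prim:
Step 1: frontier [eta—rho 2, mu—rho 10, delta—rho 14] → take eta—rho (2); add eta.
Step 2: frontier [eta—mu 4, epsilon—eta 20, mu—rho 10, delta—rho 14] → take eta—mu (4); add mu.
Step 3: frontier [epsilon—eta 20, alpha—mu 4, epsilon—mu 20, beta—mu 21, delta—rho 14] → take alpha—mu (4); add alpha.
Step 4: frontier [alpha—beta 19, alpha—delta 24, epsilon—eta 20, epsilon—mu 20, beta—mu 21, delta—rho 14] → take delta—rho (14); add delta.
Step 5: frontier [alpha—beta 19, beta—delta 15, delta—epsilon 23, epsilon—eta 20, epsilon—mu 20, beta—mu 21] → take beta—delta (15); add beta.
Step 6: frontier [beta—zeta 12, delta—epsilon 23, epsilon—eta 20, epsilon—mu 20] → take beta—zeta (12); add zeta.
Step 7: frontier [delta—epsilon 23, epsilon—eta 20, epsilon—mu 20, epsilon—zeta 18] → take epsilon—zeta (18); add epsilon.
MST edges: eta—rho, eta—mu, alpha—mu, delta—rho, beta—delta, beta—zeta, epsilon—zeta; total weight 2+4+4+14+15+12+18 = 69.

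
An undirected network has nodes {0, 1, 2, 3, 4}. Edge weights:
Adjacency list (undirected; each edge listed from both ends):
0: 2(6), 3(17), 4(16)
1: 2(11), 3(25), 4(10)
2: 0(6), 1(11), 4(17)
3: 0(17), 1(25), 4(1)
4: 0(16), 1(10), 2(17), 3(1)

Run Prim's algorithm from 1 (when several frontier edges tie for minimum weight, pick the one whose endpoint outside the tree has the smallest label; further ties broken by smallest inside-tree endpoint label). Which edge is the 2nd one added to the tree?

3-4

Prim, starting at 1.
Step 1: frontier [1-4 10, 1-2 11, 1-3 25] → take 1-4 (10); add 4.
Step 2: frontier [1-2 11, 1-3 25, 3-4 1, 0-4 16, 2-4 17] → take 3-4 (1); add 3.
Step 3: frontier [1-2 11, 0-3 17, 0-4 16, 2-4 17] → take 1-2 (11); add 2.
Step 4: frontier [0-2 6, 0-3 17, 0-4 16] → take 0-2 (6); add 0.
The 2nd edge added is 3-4.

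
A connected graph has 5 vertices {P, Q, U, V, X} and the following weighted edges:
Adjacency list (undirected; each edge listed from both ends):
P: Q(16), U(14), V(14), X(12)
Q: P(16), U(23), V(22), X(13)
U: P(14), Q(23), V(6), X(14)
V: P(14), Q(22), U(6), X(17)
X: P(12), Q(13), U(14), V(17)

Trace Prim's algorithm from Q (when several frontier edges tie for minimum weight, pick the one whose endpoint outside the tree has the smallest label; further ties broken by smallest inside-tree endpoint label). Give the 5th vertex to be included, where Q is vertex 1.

Prim's algorithm from Q:
Step 1: frontier [Q X 13, P Q 16, Q V 22, Q U 23] → take Q X (13); add X.
Step 2: frontier [P Q 16, Q V 22, Q U 23, P X 12, U X 14, V X 17] → take P X (12); add P.
Step 3: frontier [P U 14, P V 14, Q V 22, Q U 23, U X 14, V X 17] → take P U (14); add U.
Step 4: frontier [P V 14, Q V 22, U V 6, V X 17] → take U V (6); add V.
Vertex order: Q, X, P, U, V. The 5th vertex is V.

V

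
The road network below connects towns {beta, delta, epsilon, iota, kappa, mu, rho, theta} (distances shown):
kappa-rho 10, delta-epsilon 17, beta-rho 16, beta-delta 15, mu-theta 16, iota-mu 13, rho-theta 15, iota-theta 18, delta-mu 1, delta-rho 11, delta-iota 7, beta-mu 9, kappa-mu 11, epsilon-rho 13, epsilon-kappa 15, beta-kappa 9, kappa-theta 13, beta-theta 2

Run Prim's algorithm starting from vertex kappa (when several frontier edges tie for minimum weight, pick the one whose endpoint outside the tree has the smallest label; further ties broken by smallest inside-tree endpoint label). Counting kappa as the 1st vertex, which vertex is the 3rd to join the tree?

Prim's algorithm from kappa:
Step 1: cheapest edge leaving the tree is beta-kappa (9); add beta.
Step 2: cheapest edge leaving the tree is beta-theta (2); add theta.
Step 3: cheapest edge leaving the tree is beta-mu (9); add mu.
Step 4: cheapest edge leaving the tree is delta-mu (1); add delta.
Step 5: cheapest edge leaving the tree is delta-iota (7); add iota.
Step 6: cheapest edge leaving the tree is kappa-rho (10); add rho.
Step 7: cheapest edge leaving the tree is epsilon-rho (13); add epsilon.
Vertex order: kappa, beta, theta, mu, delta, iota, rho, epsilon. The 3rd vertex is theta.

theta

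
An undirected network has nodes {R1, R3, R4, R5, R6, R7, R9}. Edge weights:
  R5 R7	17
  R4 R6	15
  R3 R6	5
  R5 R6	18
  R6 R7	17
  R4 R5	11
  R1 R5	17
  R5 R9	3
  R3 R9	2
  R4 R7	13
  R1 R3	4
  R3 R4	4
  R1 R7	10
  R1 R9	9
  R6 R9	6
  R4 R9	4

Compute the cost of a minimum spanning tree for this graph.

Prim's algorithm from R6:
Step 1: cheapest edge leaving the tree is R3 R6 (5); add R3.
Step 2: cheapest edge leaving the tree is R3 R9 (2); add R9.
Step 3: cheapest edge leaving the tree is R5 R9 (3); add R5.
Step 4: cheapest edge leaving the tree is R1 R3 (4); add R1.
Step 5: cheapest edge leaving the tree is R3 R4 (4); add R4.
Step 6: cheapest edge leaving the tree is R1 R7 (10); add R7.
MST edges: R3 R6, R3 R9, R5 R9, R1 R3, R3 R4, R1 R7; total weight 5+2+3+4+4+10 = 28.

28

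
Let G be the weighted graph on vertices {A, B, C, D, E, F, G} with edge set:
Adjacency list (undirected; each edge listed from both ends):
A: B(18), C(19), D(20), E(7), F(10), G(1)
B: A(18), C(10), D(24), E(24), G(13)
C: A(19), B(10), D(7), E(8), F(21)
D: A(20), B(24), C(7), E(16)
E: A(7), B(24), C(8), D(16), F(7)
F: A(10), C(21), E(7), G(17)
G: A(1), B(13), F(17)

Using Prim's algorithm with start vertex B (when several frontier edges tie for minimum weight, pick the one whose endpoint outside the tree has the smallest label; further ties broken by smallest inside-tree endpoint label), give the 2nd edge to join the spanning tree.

C-D

Prim's algorithm from B:
Step 1: cheapest edge leaving the tree is B—C (10); add C.
Step 2: cheapest edge leaving the tree is C—D (7); add D.
Step 3: cheapest edge leaving the tree is C—E (8); add E.
Step 4: cheapest edge leaving the tree is A—E (7); add A.
Step 5: cheapest edge leaving the tree is A—G (1); add G.
Step 6: cheapest edge leaving the tree is E—F (7); add F.
The 2nd edge added is C—D.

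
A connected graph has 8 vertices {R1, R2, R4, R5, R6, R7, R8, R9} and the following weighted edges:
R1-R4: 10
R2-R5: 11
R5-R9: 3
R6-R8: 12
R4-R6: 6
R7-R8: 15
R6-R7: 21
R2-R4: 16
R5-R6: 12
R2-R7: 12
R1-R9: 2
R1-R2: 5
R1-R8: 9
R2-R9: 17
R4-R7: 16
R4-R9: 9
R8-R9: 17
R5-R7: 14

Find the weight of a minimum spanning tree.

46

Kruskal: consider edges lightest-first.
R1-R9 (2): add — endpoints in different components.
R5-R9 (3): add — endpoints in different components.
R1-R2 (5): add — endpoints in different components.
R4-R6 (6): add — endpoints in different components.
R1-R8 (9): add — endpoints in different components.
R4-R9 (9): add — endpoints in different components.
R1-R4 (10): skip — R4 and R1 already connected.
R2-R5 (11): skip — R5 and R2 already connected.
R2-R7 (12): add — endpoints in different components.
MST edges: R1-R9, R5-R9, R1-R2, R4-R6, R1-R8, R4-R9, R2-R7; total weight 2+3+5+6+9+9+12 = 46.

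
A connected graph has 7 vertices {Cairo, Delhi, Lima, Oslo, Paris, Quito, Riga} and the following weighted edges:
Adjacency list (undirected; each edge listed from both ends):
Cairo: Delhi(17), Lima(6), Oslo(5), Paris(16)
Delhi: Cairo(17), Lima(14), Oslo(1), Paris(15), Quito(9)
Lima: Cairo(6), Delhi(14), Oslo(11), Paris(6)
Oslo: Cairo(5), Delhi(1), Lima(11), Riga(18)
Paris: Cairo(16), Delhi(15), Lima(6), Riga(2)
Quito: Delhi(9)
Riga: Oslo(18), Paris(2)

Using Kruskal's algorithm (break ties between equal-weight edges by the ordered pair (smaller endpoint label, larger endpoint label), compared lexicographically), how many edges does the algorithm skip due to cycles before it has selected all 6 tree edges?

0

Kruskal's algorithm — process edges by increasing weight (ties by edge label):
Delhi Oslo (1): add — endpoints in different components.
Paris Riga (2): add — endpoints in different components.
Cairo Oslo (5): add — endpoints in different components.
Cairo Lima (6): add — endpoints in different components.
Lima Paris (6): add — endpoints in different components.
Delhi Quito (9): add — endpoints in different components.
Edges rejected before the tree was complete: 0.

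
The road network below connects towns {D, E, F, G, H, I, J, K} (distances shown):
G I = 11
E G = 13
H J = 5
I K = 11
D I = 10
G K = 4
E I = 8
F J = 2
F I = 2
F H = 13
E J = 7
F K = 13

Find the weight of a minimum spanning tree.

Grow the tree from F using Prim:
Step 1: cheapest edge leaving the tree is F I (2); add I.
Step 2: cheapest edge leaving the tree is F J (2); add J.
Step 3: cheapest edge leaving the tree is H J (5); add H.
Step 4: cheapest edge leaving the tree is E J (7); add E.
Step 5: cheapest edge leaving the tree is D I (10); add D.
Step 6: cheapest edge leaving the tree is G I (11); add G.
Step 7: cheapest edge leaving the tree is G K (4); add K.
MST edges: F I, F J, H J, E J, D I, G I, G K; total weight 2+2+5+7+10+11+4 = 41.

41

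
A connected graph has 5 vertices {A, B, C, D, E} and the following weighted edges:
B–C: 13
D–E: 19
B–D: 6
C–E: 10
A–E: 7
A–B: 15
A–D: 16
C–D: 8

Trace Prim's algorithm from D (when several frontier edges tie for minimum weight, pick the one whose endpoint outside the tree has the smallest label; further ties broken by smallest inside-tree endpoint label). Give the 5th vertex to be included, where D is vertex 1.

Prim's algorithm from D:
Step 1: frontier [B–D 6, C–D 8, A–D 16, D–E 19] → take B–D (6); add B.
Step 2: frontier [B–C 13, A–B 15, C–D 8, A–D 16, D–E 19] → take C–D (8); add C.
Step 3: frontier [A–B 15, C–E 10, A–D 16, D–E 19] → take C–E (10); add E.
Step 4: frontier [A–B 15, A–D 16, A–E 7] → take A–E (7); add A.
Vertex order: D, B, C, E, A. The 5th vertex is A.

A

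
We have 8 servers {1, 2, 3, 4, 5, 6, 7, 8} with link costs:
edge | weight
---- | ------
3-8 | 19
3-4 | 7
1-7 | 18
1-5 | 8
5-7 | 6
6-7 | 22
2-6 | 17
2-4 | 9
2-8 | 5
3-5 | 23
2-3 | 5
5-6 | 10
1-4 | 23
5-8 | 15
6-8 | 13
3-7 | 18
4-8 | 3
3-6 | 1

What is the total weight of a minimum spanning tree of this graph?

Prim's algorithm from 8:
Step 1: cheapest edge leaving the tree is 4-8 (3); add 4.
Step 2: cheapest edge leaving the tree is 2-8 (5); add 2.
Step 3: cheapest edge leaving the tree is 2-3 (5); add 3.
Step 4: cheapest edge leaving the tree is 3-6 (1); add 6.
Step 5: cheapest edge leaving the tree is 5-6 (10); add 5.
Step 6: cheapest edge leaving the tree is 5-7 (6); add 7.
Step 7: cheapest edge leaving the tree is 1-5 (8); add 1.
MST edges: 4-8, 2-8, 2-3, 3-6, 5-6, 5-7, 1-5; total weight 3+5+5+1+10+6+8 = 38.

38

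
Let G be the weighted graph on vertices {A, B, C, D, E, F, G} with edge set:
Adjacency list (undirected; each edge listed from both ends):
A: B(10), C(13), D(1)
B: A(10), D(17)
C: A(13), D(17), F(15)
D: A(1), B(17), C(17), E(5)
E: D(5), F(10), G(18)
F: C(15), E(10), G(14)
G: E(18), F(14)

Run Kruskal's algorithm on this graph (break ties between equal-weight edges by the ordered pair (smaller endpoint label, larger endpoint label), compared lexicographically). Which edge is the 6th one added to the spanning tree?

Kruskal: consider edges lightest-first.
A–D (1): add. Components now {A,D} {B} {C} {E} {F} {G}
D–E (5): add. Components now {A,D,E} {B} {C} {F} {G}
A–B (10): add. Components now {A,B,D,E} {C} {F} {G}
E–F (10): add. Components now {A,B,D,E,F} {C} {G}
A–C (13): add. Components now {A,B,C,D,E,F} {G}
F–G (14): add. Components now {A,B,C,D,E,F,G}
The 6th edge added is F–G.

F-G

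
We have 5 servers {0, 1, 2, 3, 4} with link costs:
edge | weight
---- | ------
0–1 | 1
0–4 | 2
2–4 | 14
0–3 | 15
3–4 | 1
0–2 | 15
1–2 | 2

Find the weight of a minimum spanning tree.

6

Kruskal's algorithm — process edges by increasing weight (ties by edge label):
0–1 (1): add. Components now {0,1} {2} {3} {4}
3–4 (1): add. Components now {0,1} {2} {3,4}
0–4 (2): add. Components now {0,1,3,4} {2}
1–2 (2): add. Components now {0,1,2,3,4}
MST edges: 0–1, 3–4, 0–4, 1–2; total weight 1+1+2+2 = 6.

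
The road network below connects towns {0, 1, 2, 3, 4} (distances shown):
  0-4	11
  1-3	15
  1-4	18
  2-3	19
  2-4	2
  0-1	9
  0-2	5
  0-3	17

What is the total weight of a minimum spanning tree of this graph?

Kruskal: consider edges lightest-first.
2-4 (2): add — endpoints in different components.
0-2 (5): add — endpoints in different components.
0-1 (9): add — endpoints in different components.
0-4 (11): skip — 0 and 4 already connected.
1-3 (15): add — endpoints in different components.
MST edges: 2-4, 0-2, 0-1, 1-3; total weight 2+5+9+15 = 31.

31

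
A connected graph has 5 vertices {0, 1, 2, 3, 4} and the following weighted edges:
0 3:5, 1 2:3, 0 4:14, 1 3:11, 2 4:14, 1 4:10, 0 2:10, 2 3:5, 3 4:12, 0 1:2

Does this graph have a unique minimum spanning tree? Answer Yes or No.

No

Sort edges by weight, then run Kruskal:
0 1 (2): add — endpoints in different components.
1 2 (3): add — endpoints in different components.
0 3 (5): add — endpoints in different components.
2 3 (5): skip — 2 and 3 already connected.
0 2 (10): skip — 0 and 2 already connected.
1 4 (10): add — endpoints in different components.
Non-tree edge 2 3 has weight 5, equal to the heaviest edge on its tree cycle — swapping gives another MST of the same weight. Not unique.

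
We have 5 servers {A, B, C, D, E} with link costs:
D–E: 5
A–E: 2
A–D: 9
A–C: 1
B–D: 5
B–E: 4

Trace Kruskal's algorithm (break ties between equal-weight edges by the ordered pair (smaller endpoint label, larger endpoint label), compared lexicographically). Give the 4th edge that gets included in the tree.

Sort edges by weight, then run Kruskal:
A–C (1): add. Components now {A,C} {B} {D} {E}
A–E (2): add. Components now {A,C,E} {B} {D}
B–E (4): add. Components now {A,B,C,E} {D}
B–D (5): add. Components now {A,B,C,D,E}
The 4th edge added is B–D.

B-D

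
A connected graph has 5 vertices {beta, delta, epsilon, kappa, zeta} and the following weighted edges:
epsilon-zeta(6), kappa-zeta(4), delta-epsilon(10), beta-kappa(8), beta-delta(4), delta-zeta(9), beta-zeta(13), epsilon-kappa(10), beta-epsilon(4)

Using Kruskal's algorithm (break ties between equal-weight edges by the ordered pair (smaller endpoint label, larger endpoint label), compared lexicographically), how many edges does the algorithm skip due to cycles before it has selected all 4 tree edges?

Sort edges by weight, then run Kruskal:
beta-delta (4): add — endpoints in different components.
beta-epsilon (4): add — endpoints in different components.
kappa-zeta (4): add — endpoints in different components.
epsilon-zeta (6): add — endpoints in different components.
Edges rejected before the tree was complete: 0.

0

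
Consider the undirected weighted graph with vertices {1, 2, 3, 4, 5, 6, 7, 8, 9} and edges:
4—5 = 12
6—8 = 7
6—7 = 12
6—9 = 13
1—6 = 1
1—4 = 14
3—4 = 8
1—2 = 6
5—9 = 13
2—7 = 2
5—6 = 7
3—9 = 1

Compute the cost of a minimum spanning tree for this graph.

44

Grow the tree from 5 using Prim:
Step 1: cheapest edge leaving the tree is 5—6 (7); add 6.
Step 2: cheapest edge leaving the tree is 1—6 (1); add 1.
Step 3: cheapest edge leaving the tree is 1—2 (6); add 2.
Step 4: cheapest edge leaving the tree is 2—7 (2); add 7.
Step 5: cheapest edge leaving the tree is 6—8 (7); add 8.
Step 6: cheapest edge leaving the tree is 4—5 (12); add 4.
Step 7: cheapest edge leaving the tree is 3—4 (8); add 3.
Step 8: cheapest edge leaving the tree is 3—9 (1); add 9.
MST edges: 5—6, 1—6, 1—2, 2—7, 6—8, 4—5, 3—4, 3—9; total weight 7+1+6+2+7+12+8+1 = 44.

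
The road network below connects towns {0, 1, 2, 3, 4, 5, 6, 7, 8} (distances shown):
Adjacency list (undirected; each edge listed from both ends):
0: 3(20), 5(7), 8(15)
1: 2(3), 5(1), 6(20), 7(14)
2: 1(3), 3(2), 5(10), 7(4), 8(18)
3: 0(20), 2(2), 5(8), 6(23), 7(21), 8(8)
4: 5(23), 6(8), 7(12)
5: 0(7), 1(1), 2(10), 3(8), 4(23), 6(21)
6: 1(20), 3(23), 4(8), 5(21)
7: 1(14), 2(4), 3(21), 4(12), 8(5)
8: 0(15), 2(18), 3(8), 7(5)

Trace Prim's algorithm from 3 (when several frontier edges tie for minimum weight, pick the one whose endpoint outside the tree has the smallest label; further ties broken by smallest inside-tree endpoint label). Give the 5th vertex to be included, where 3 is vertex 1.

7

Prim's algorithm from 3:
Step 1: cheapest edge leaving the tree is 2-3 (2); add 2.
Step 2: cheapest edge leaving the tree is 1-2 (3); add 1.
Step 3: cheapest edge leaving the tree is 1-5 (1); add 5.
Step 4: cheapest edge leaving the tree is 2-7 (4); add 7.
Step 5: cheapest edge leaving the tree is 7-8 (5); add 8.
Step 6: cheapest edge leaving the tree is 0-5 (7); add 0.
Step 7: cheapest edge leaving the tree is 4-7 (12); add 4.
Step 8: cheapest edge leaving the tree is 4-6 (8); add 6.
Vertex order: 3, 2, 1, 5, 7, 8, 0, 4, 6. The 5th vertex is 7.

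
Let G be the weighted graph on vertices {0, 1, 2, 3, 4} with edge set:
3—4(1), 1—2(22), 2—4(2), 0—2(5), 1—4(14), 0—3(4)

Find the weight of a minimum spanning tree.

21

Kruskal's algorithm — process edges by increasing weight (ties by edge label):
3—4 (1): add — endpoints in different components.
2—4 (2): add — endpoints in different components.
0—3 (4): add — endpoints in different components.
0—2 (5): skip — 0 and 2 already connected.
1—4 (14): add — endpoints in different components.
MST edges: 3—4, 2—4, 0—3, 1—4; total weight 1+2+4+14 = 21.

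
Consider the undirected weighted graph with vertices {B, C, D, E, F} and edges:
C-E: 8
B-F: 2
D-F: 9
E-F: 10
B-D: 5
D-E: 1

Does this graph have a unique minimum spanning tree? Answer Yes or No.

Yes

Sort edges by weight, then run Kruskal:
D-E (1): add. Components now {B} {C} {D,E} {F}
B-F (2): add. Components now {B,F} {C} {D,E}
B-D (5): add. Components now {B,D,E,F} {C}
C-E (8): add. Components now {B,C,D,E,F}
Every non-tree edge has weight strictly greater than the heaviest edge on the tree path between its endpoints, so the MST is unique.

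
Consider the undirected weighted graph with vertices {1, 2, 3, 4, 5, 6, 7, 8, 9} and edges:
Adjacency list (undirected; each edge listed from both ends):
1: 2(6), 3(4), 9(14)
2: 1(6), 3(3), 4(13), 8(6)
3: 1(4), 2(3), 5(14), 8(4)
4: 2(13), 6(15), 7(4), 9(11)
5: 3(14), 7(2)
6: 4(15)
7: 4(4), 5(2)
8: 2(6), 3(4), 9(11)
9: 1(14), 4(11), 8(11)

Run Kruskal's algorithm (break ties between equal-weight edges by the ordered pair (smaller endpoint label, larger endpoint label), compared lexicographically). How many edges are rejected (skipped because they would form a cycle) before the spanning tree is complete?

Kruskal: consider edges lightest-first.
5-7 (2): add — endpoints in different components.
2-3 (3): add — endpoints in different components.
1-3 (4): add — endpoints in different components.
3-8 (4): add — endpoints in different components.
4-7 (4): add — endpoints in different components.
1-2 (6): skip — 1 and 2 already connected.
2-8 (6): skip — 2 and 8 already connected.
4-9 (11): add — endpoints in different components.
8-9 (11): add — endpoints in different components.
2-4 (13): skip — 2 and 4 already connected.
1-9 (14): skip — 1 and 9 already connected.
3-5 (14): skip — 3 and 5 already connected.
4-6 (15): add — endpoints in different components.
Edges rejected before the tree was complete: 5.

5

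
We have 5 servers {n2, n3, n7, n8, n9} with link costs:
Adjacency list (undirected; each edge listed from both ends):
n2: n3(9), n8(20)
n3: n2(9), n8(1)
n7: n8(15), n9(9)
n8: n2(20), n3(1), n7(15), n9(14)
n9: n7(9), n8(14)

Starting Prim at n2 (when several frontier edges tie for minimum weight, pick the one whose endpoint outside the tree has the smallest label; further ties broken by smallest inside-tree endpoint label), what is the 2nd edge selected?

n3-n8

Grow the tree from n2 using Prim:
Step 1: frontier [n2 n3 9, n2 n8 20] → take n2 n3 (9); add n3.
Step 2: frontier [n2 n8 20, n3 n8 1] → take n3 n8 (1); add n8.
Step 3: frontier [n8 n9 14, n7 n8 15] → take n8 n9 (14); add n9.
Step 4: frontier [n7 n8 15, n7 n9 9] → take n7 n9 (9); add n7.
The 2nd edge added is n3 n8.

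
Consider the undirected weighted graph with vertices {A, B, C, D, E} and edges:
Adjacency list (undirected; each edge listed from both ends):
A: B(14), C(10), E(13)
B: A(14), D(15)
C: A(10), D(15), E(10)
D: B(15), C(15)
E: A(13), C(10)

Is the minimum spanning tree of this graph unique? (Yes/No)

Kruskal: consider edges lightest-first.
A—C (10): add — endpoints in different components.
C—E (10): add — endpoints in different components.
A—E (13): skip — A and E already connected.
A—B (14): add — endpoints in different components.
B—D (15): add — endpoints in different components.
Non-tree edge C—D has weight 15, equal to the heaviest edge on its tree cycle — swapping gives another MST of the same weight. Not unique.

No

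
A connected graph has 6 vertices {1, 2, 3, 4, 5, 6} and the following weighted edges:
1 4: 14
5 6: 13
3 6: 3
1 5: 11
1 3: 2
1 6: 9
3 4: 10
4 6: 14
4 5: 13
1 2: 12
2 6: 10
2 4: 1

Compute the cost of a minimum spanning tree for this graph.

27

Grow the tree from 3 using Prim:
Step 1: cheapest edge leaving the tree is 1 3 (2); add 1.
Step 2: cheapest edge leaving the tree is 3 6 (3); add 6.
Step 3: cheapest edge leaving the tree is 2 6 (10); add 2.
Step 4: cheapest edge leaving the tree is 2 4 (1); add 4.
Step 5: cheapest edge leaving the tree is 1 5 (11); add 5.
MST edges: 1 3, 3 6, 2 6, 2 4, 1 5; total weight 2+3+10+1+11 = 27.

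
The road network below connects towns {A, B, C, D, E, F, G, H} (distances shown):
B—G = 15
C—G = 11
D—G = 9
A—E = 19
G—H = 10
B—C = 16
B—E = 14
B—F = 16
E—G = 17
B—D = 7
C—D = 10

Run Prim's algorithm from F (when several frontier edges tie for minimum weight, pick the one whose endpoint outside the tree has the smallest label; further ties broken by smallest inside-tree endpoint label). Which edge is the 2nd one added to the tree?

B-D

Grow the tree from F using Prim:
Step 1: frontier [B—F 16] → take B—F (16); add B.
Step 2: frontier [B—D 7, B—E 14, B—G 15, B—C 16] → take B—D (7); add D.
Step 3: frontier [B—E 14, B—G 15, B—C 16, D—G 9, C—D 10] → take D—G (9); add G.
Step 4: frontier [B—E 14, B—C 16, C—D 10, G—H 10, C—G 11, E—G 17] → take C—D (10); add C.
Step 5: frontier [B—E 14, G—H 10, E—G 17] → take G—H (10); add H.
Step 6: frontier [B—E 14, E—G 17] → take B—E (14); add E.
Step 7: frontier [A—E 19] → take A—E (19); add A.
The 2nd edge added is B—D.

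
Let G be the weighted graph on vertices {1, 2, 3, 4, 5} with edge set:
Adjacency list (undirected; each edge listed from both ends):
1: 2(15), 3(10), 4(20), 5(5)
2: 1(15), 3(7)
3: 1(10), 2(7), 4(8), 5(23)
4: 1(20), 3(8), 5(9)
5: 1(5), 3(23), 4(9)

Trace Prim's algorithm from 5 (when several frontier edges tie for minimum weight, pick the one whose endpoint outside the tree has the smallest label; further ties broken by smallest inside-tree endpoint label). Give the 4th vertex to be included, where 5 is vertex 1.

3

Prim, starting at 5.
Step 1: cheapest edge leaving the tree is 1—5 (5); add 1.
Step 2: cheapest edge leaving the tree is 4—5 (9); add 4.
Step 3: cheapest edge leaving the tree is 3—4 (8); add 3.
Step 4: cheapest edge leaving the tree is 2—3 (7); add 2.
Vertex order: 5, 1, 4, 3, 2. The 4th vertex is 3.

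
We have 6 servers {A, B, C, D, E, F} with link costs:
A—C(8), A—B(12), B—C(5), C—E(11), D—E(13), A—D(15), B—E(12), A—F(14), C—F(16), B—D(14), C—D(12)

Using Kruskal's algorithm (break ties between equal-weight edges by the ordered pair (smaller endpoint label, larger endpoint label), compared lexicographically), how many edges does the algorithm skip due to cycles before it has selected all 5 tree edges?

Sort edges by weight, then run Kruskal:
B—C (5): add — endpoints in different components.
A—C (8): add — endpoints in different components.
C—E (11): add — endpoints in different components.
A—B (12): skip — A and B already connected.
B—E (12): skip — B and E already connected.
C—D (12): add — endpoints in different components.
D—E (13): skip — D and E already connected.
A—F (14): add — endpoints in different components.
Edges rejected before the tree was complete: 3.

3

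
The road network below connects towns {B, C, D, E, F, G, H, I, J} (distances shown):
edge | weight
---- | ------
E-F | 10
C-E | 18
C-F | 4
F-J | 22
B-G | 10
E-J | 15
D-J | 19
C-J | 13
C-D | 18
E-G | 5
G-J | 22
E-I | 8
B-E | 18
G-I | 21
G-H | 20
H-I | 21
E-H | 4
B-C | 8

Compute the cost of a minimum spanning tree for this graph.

Sort edges by weight, then run Kruskal:
C-F (4): add — endpoints in different components.
E-H (4): add — endpoints in different components.
E-G (5): add — endpoints in different components.
B-C (8): add — endpoints in different components.
E-I (8): add — endpoints in different components.
B-G (10): add — endpoints in different components.
E-F (10): skip — E and F already connected.
C-J (13): add — endpoints in different components.
E-J (15): skip — E and J already connected.
B-E (18): skip — B and E already connected.
C-D (18): add — endpoints in different components.
MST edges: C-F, E-H, E-G, B-C, E-I, B-G, C-J, C-D; total weight 4+4+5+8+8+10+13+18 = 70.

70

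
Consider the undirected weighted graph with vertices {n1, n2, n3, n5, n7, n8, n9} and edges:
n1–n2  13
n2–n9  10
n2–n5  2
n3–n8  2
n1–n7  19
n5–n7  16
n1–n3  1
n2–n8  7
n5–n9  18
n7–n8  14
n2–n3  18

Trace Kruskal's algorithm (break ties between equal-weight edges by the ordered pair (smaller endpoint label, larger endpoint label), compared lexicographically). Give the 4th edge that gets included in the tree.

Sort edges by weight, then run Kruskal:
n1–n3 (1): add — endpoints in different components.
n2–n5 (2): add — endpoints in different components.
n3–n8 (2): add — endpoints in different components.
n2–n8 (7): add — endpoints in different components.
n2–n9 (10): add — endpoints in different components.
n1–n2 (13): skip — n1 and n2 already connected.
n7–n8 (14): add — endpoints in different components.
The 4th edge added is n2–n8.

n2-n8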